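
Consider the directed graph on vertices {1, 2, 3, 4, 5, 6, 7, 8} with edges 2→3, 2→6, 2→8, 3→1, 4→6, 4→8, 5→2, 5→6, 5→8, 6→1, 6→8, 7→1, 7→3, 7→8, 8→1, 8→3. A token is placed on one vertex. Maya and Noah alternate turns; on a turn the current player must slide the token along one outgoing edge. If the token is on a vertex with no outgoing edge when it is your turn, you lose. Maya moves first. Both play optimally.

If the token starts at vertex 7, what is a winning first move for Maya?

Work bottom-up. With no move the player to move loses. Otherwise the position is W if at least one move leads to an L position for the opponent, and L if every move leads to a W.
Every edge goes from a vertex to one that appears earlier in the order 1, 3, 8, 7, 6, 2, 5, 4, so processing vertices in that order labels each vertex after all of its successors.
1: no outgoing edge → L
3: →1(L), so W
8: →1(L), so W
7: →1(L), so W
6: →1(L), so W
2: →6(W), 8(W), 3(W) — all W, so L
5: →2(L), so W
4: →6(W), 8(W) — all W, so L
From 7, the L positions reachable in one move are: 1.

Move to 1.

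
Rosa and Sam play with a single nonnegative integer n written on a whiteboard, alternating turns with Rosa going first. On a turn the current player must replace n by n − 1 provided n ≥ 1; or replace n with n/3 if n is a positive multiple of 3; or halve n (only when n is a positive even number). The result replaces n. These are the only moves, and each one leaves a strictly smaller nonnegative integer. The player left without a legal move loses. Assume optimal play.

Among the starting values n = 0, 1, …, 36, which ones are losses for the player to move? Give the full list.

0, 2, 5, 7, 9, 11, 13, 16, 19, 23, 25, 28, 30, 34, 36

Work bottom-up. With no move the player to move loses. Otherwise the position is W if at least one move leads to an L position for the opponent, and L if every move leads to a W.
n=0: no move → L
n=1: reaches L-position 0 → W
n=2: only reaches 1(W), which is W → L
n=3: reaches L-position 2 → W
n=4: reaches L-position 2 → W
n=5: only reaches 4(W), which is W → L
n=6: reaches L-position 2 → W
n=7: only reaches 6(W), which is W → L
n=8: reaches L-position 7 → W
n=9: only reaches 3(W), 8(W), all W → L
n=10: reaches L-position 5 → W
n=11: only reaches 10(W), which is W → L
n=12: reaches L-position 11 → W
n=13: only reaches 12(W), which is W → L
n=14: reaches L-position 7 → W
n=15: reaches L-position 5 → W
n=16: only reaches 8(W), 15(W), all W → L
n=17: reaches L-position 16 → W
n=18: reaches L-position 9 → W
n=19: only reaches 18(W), which is W → L
n=20: reaches L-position 19 → W
n=21: reaches L-position 7 → W
n=22: reaches L-position 11 → W
n=23: only reaches 22(W), which is W → L
n=24: reaches L-position 23 → W
n=25: only reaches 24(W), which is W → L
n=26: reaches L-position 13 → W
n=27: reaches L-position 9 → W
n=28: only reaches 14(W), 27(W), all W → L
n=29: reaches L-position 28 → W
n=30: only reaches 10(W), 15(W), 29(W), all W → L
n=31: reaches L-position 30 → W
n=32: reaches L-position 16 → W
n=33: reaches L-position 11 → W
n=34: only reaches 17(W), 33(W), all W → L
n=35: reaches L-position 34 → W
n=36: only reaches 12(W), 18(W), 35(W), all W → L
The losing starting values of n are exactly the entries labelled L in this table (15 of them).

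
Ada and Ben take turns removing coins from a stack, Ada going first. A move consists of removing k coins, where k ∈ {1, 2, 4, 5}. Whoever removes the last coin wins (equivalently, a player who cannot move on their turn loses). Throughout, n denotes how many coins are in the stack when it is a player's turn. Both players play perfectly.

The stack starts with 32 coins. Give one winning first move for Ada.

Remove 2, leaving 30.

Use the standard recursion: the mover loses at a terminal position; elsewhere, the mover wins exactly when some move hands the opponent an L position.
n=0: no move → L
n=1: reaches L-position 0 → W
n=2: reaches L-position 0 → W
n=3: only reaches 2(W), 1(W), all W → L
n=4: reaches L-position 3 → W
n=5: reaches L-position 3 → W
n=6: only reaches 5(W), 4(W), 2(W), 1(W), all W → L
n=7: reaches L-position 6 → W
n=8: reaches L-position 6 → W
n=9: only reaches 8(W), 7(W), 5(W), 4(W), all W → L
n=10: reaches L-position 9 → W
n=11: reaches L-position 9 → W
n=12: only reaches 11(W), 10(W), 8(W), 7(W), all W → L
n=13: reaches L-position 12 → W
n=14: reaches L-position 12 → W
n=15: only reaches 14(W), 13(W), 11(W), 10(W), all W → L
n=16: reaches L-position 15 → W
n=17: reaches L-position 15 → W
n=18: only reaches 17(W), 16(W), 14(W), 13(W), all W → L
n=19: reaches L-position 18 → W
n=20: reaches L-position 18 → W
n=21: only reaches 20(W), 19(W), 17(W), 16(W), all W → L
n=22: reaches L-position 21 → W
n=23: reaches L-position 21 → W
n=24: only reaches 23(W), 22(W), 20(W), 19(W), all W → L
n=25: reaches L-position 24 → W
n=26: reaches L-position 24 → W
n=27: only reaches 26(W), 25(W), 23(W), 22(W), all W → L
n=28: reaches L-position 27 → W
n=29: reaches L-position 27 → W
n=30: only reaches 29(W), 28(W), 26(W), 25(W), all W → L
n=31: reaches L-position 30 → W
n=32: reaches L-position 30 → W
From 32, the L positions reachable in one move are: 30, 27. Any move reaching one of these is winning.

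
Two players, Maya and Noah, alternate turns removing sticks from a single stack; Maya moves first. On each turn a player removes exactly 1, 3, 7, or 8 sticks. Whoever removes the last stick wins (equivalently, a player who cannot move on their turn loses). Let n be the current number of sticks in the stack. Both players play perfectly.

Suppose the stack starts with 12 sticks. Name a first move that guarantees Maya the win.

Remove 8, leaving 4.

Use the standard recursion: the mover loses at a terminal position; elsewhere, the mover wins exactly when some move hands the opponent an L position.
n=0: no move → L
n=1: reaches L-position 0 → W
n=2: only reaches 1(W), which is W → L
n=3: reaches L-position 2 → W
n=4: only reaches 3(W), 1(W), all W → L
n=5: reaches L-position 4 → W
n=6: only reaches 5(W), 3(W), all W → L
n=7: reaches L-position 6 → W
n=8: reaches L-position 0 → W
n=9: reaches L-position 6 → W
n=10: reaches L-position 2 → W
n=11: reaches L-position 4 → W
n=12: reaches L-position 4 → W
From 12, the L positions reachable in one move are: 4.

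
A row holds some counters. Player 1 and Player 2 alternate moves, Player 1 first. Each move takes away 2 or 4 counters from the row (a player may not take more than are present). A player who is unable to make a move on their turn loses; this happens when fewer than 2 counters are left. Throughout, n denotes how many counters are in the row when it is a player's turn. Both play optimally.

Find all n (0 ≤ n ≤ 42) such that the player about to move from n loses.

Compute win/loss labels from the base case upward. A position with no move is L. Any other position is W if it can reach an L in one move, else L.
n=0: no move → L
n=1: no move → L
n=2: →0(L), so W
n=3: →1(L), so W
n=4: →0(L), so W
n=5: →1(L), so W
n=6: →4(W), 2(W) — all W, so L
n=7: →5(W), 3(W) — all W, so L
n=8: →6(L), so W
n=9: →7(L), so W
n=10: →6(L), so W
n=11: →7(L), so W
n=12: →10(W), 8(W) — all W, so L
n=13: →11(W), 9(W) — all W, so L
n=14: →12(L), so W
n=15: →13(L), so W
n=16: →12(L), so W
n=17: →13(L), so W
n=18: →16(W), 14(W) — all W, so L
n=19: →17(W), 15(W) — all W, so L
n=20: →18(L), so W
n=21: →19(L), so W
n=22: →18(L), so W
n=23: →19(L), so W
n=24: →22(W), 20(W) — all W, so L
n=25: →23(W), 21(W) — all W, so L
n=26: →24(L), so W
n=27: →25(L), so W
n=28: →24(L), so W
n=29: →25(L), so W
n=30: →28(W), 26(W) — all W, so L
n=31: →29(W), 27(W) — all W, so L
n=32: →30(L), so W
n=33: →31(L), so W
n=34: →30(L), so W
n=35: →31(L), so W
n=36: →34(W), 32(W) — all W, so L
n=37: →35(W), 33(W) — all W, so L
n=38: →36(L), so W
n=39: →37(L), so W
n=40: →36(L), so W
n=41: →37(L), so W
n=42: →40(W), 38(W) — all W, so L
Reading off the rows marked L gives the requested list; there are 15 such values of n.

0, 1, 6, 7, 12, 13, 18, 19, 24, 25, 30, 31, 36, 37, 42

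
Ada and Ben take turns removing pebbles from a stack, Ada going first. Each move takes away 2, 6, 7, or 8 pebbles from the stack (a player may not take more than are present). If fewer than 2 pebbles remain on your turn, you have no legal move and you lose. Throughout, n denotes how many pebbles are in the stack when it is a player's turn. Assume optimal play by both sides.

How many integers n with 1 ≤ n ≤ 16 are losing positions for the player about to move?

Label each position W (a win for the player to move) or L (a loss). A position with no legal move is L; any other position is W exactly when some move reaches an L, and L when every move reaches a W.
n=0: no move → L
n=1: no move → L
n=2: W (go to 0, an L position)
n=3: W (go to 1, an L position)
n=4: L (sole option 2(W) is W)
n=5: L (sole option 3(W) is W)
n=6: W (go to 4, an L position)
n=7: W (go to 5, an L position)
n=8: W (go to 1, an L position)
n=9: W (go to 1, an L position)
n=10: W (go to 4, an L position)
n=11: W (go to 5, an L position)
n=12: W (go to 5, an L position)
n=13: W (go to 5, an L position)
n=14: L (options 12(W), 8(W), 7(W), 6(W) are all W)
n=15: L (options 13(W), 9(W), 8(W), 7(W) are all W)
n=16: W (go to 14, an L position)
L entries with 1 ≤ n ≤ 16 (n=0 is outside the asked range and is not counted): n = 1, 4, 5, 14, 15; that makes 5.

5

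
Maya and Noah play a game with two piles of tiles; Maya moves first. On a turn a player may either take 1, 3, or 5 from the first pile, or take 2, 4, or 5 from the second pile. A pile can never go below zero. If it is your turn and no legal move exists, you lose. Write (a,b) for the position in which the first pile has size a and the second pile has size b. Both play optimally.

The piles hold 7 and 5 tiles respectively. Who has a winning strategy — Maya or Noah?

Maya wins.

Build the W/L table. Terminal = L. A non-terminal position is W if it has a move to some L; otherwise it is L.
No move ever increases a pile, so every position that can arise here has a ≤ 7 and b ≤ 5; it is enough to label the cells with 0 ≤ a ≤ 7 and 0 ≤ b ≤ 5.
Every move lowers a or b (never raises either), so fill the grid row by row in increasing a, and left to right within a row: each cell's successors are then already labelled.
      b=0  b=1  b=2  b=3  b=4  b=5
a=0:    L    L    W    W    W    W
a=1:    W    W    L    L    W    W
a=2:    L    L    W    W    W    W
a=3:    W    W    L    L    W    W
a=4:    L    L    W    W    W    W
a=5:    W    W    L    L    W    W
a=6:    L    L    W    W    W    W
a=7:    W    W    L    L    W    W
Cells with no legal move (terminal, hence L): (0,0), (0,1).
The remaining L cells, each justified by listing all of its moves:
(1,2): moves to (0,2)(W), (1,0)(W); every one is W ⇒ L
(1,3): moves to (0,3)(W), (1,1)(W); every one is W ⇒ L
(2,0): the only move is to (1,0)(W), a W ⇒ L
(2,1): the only move is to (1,1)(W), a W ⇒ L
(3,2): moves to (2,2)(W), (0,2)(W), (3,0)(W); every one is W ⇒ L
(3,3): moves to (2,3)(W), (0,3)(W), (3,1)(W); every one is W ⇒ L
(4,0): moves to (3,0)(W), (1,0)(W); every one is W ⇒ L
(4,1): moves to (3,1)(W), (1,1)(W); every one is W ⇒ L
(5,2): moves to (4,2)(W), (2,2)(W), (0,2)(W), (5,0)(W); every one is W ⇒ L
(5,3): moves to (4,3)(W), (2,3)(W), (0,3)(W), (5,1)(W); every one is W ⇒ L
(6,0): moves to (5,0)(W), (3,0)(W), (1,0)(W); every one is W ⇒ L
(6,1): moves to (5,1)(W), (3,1)(W), (1,1)(W); every one is W ⇒ L
(7,2): moves to (6,2)(W), (4,2)(W), (2,2)(W), (7,0)(W); every one is W ⇒ L
(7,3): moves to (6,3)(W), (4,3)(W), (2,3)(W), (7,1)(W); every one is W ⇒ L
Every other cell has at least one move into one of the L cells above, so it is W.
The starting position (7,5) is W: Maya should move to (7,3), handing over an L position.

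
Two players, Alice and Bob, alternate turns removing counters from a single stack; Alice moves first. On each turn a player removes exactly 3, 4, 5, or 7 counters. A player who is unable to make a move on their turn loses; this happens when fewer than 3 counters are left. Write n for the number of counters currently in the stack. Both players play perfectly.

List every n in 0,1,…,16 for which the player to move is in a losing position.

0, 1, 2, 10, 11, 12

Build the W/L table. Terminal = L. A non-terminal position is W if it has a move to some L; otherwise it is L.
n=0: no move → L
n=1: no move → L
n=2: no move → L
n=3: →0(L), so W
n=4: →1(L), so W
n=5: →2(L), so W
n=6: →2(L), so W
n=7: →2(L), so W
n=8: →1(L), so W
n=9: →2(L), so W
n=10: →7(W), 6(W), 5(W), 3(W) — all W, so L
n=11: →8(W), 7(W), 6(W), 4(W) — all W, so L
n=12: →9(W), 8(W), 7(W), 5(W) — all W, so L
n=13: →10(L), so W
n=14: →11(L), so W
n=15: →12(L), so W
n=16: →12(L), so W
The losing starting values of n are exactly the entries labelled L in this table (6 of them).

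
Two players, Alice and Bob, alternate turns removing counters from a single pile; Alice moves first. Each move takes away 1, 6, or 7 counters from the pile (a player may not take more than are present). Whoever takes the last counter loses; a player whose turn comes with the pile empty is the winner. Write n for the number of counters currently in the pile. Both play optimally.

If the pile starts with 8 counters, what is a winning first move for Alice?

Remove 7, leaving 1.

Positions with no move are W. A position that does have a move is losing for the player to move precisely when every available move leads to a winning position for the opponent. Fill in the labels:
n=0: no move; the opponent has just taken the last counter and therefore loses → W
n=1: the only move is to 0(W), a W ⇒ L
n=2: can move to 1, which is L ⇒ W
n=3: the only move is to 2(W), a W ⇒ L
n=4: can move to 3, which is L ⇒ W
n=5: the only move is to 4(W), a W ⇒ L
n=6: can move to 5, which is L ⇒ W
n=7: can move to 1, which is L ⇒ W
n=8: can move to 1, which is L ⇒ W
From 8, the L positions reachable in one move are: 1.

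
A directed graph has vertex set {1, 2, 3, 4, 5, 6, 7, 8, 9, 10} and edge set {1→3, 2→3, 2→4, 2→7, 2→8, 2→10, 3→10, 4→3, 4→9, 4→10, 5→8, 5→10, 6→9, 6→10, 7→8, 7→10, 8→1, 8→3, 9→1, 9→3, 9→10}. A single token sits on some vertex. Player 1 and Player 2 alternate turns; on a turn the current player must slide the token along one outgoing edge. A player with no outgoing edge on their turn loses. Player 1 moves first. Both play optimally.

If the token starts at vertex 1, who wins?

Player 2 wins.

Classify positions by backward induction: terminal positions (no move available) are L. From any other position, the mover wins iff some move reaches an L.
Every edge goes from a vertex to one that appears earlier in the order 10, 3, 1, 9, 4, 6, 8, 7, 5, 2, so processing vertices in that order labels each vertex after all of its successors.
10: no outgoing edge → L
3: can move to 10, which is L ⇒ W
1: the only move is to 3(W), a W ⇒ L
9: can move to 1, which is L ⇒ W
4: can move to 10, which is L ⇒ W
6: can move to 10, which is L ⇒ W
8: can move to 1, which is L ⇒ W
7: can move to 10, which is L ⇒ W
5: can move to 10, which is L ⇒ W
2: can move to 10, which is L ⇒ W
Every move from 1 reaches a W position, so the mover loses.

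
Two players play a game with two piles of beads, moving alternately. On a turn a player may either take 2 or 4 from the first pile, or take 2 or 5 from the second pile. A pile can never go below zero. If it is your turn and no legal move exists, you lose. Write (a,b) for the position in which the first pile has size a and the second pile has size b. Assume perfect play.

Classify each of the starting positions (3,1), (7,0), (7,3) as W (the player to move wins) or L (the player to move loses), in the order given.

(3,1): W, (7,0): L, (7,3): W

Use the standard recursion: the mover loses at a terminal position; elsewhere, the mover wins exactly when some move hands the opponent an L position.
No move ever increases a pile, so every position that can arise here has a ≤ 7 and b ≤ 3; it is enough to label the cells with 0 ≤ a ≤ 7 and 0 ≤ b ≤ 3.
Every move lowers a or b (never raises either), so fill the grid row by row in increasing a, and left to right within a row: each cell's successors are then already labelled.
      b=0  b=1  b=2  b=3
a=0:    L    L    W    W
a=1:    L    L    W    W
a=2:    W    W    L    L
a=3:    W    W    L    L
a=4:    W    W    W    W
a=5:    W    W    W    W
a=6:    L    L    W    W
a=7:    L    L    W    W
Cells with no legal move (terminal, hence L): (0,0), (0,1), (1,0), (1,1).
The remaining L cells, each justified by listing all of its moves:
(2,2): only reaches (0,2)(W), (2,0)(W), all W → L
(2,3): only reaches (0,3)(W), (2,1)(W), all W → L
(3,2): only reaches (1,2)(W), (3,0)(W), all W → L
(3,3): only reaches (1,3)(W), (3,1)(W), all W → L
(6,0): only reaches (4,0)(W), (2,0)(W), all W → L
(6,1): only reaches (4,1)(W), (2,1)(W), all W → L
(7,0): only reaches (5,0)(W), (3,0)(W), all W → L
(7,1): only reaches (5,1)(W), (3,1)(W), all W → L
Every other cell has at least one move into one of the L cells above, so it is W.
(3,1): the move to (1,1) reaches an L cell, so W
(7,0): one of the L cells justified above, so L
(7,3): the move to (3,3) reaches an L cell, so W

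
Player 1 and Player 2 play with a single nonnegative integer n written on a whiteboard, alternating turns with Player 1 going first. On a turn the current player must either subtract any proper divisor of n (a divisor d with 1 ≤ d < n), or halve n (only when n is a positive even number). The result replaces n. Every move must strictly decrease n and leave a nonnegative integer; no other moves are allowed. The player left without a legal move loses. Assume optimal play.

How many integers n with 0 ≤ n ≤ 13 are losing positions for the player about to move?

8

Use the standard recursion: the mover loses at a terminal position; elsewhere, the mover wins exactly when some move hands the opponent an L position.
n=0: no move → L
n=1: no move → L
n=2: W (go to 1, an L position)
n=3: L (sole option 2(W) is W)
n=4: W (go to 3, an L position)
n=5: L (sole option 4(W) is W)
n=6: W (go to 3, an L position)
n=7: L (sole option 6(W) is W)
n=8: W (go to 7, an L position)
n=9: L (options 6(W), 8(W) are all W)
n=10: W (go to 5, an L position)
n=11: L (sole option 10(W) is W)
n=12: W (go to 9, an L position)
n=13: L (sole option 12(W) is W)
L entries with 0 ≤ n ≤ 13: n = 0, 1, 3, 5, 7, 9, 11, 13; that makes 8.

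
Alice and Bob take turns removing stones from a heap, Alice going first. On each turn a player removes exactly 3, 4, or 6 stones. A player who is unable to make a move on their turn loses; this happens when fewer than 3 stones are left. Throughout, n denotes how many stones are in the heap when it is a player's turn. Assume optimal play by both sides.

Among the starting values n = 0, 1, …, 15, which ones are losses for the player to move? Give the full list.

0, 1, 2, 9, 10, 11

Build the W/L table. Terminal = L. A non-terminal position is W if it has a move to some L; otherwise it is L.
n=0: no move → L
n=1: no move → L
n=2: no move → L
n=3: can move to 0, which is L ⇒ W
n=4: can move to 1, which is L ⇒ W
n=5: can move to 2, which is L ⇒ W
n=6: can move to 2, which is L ⇒ W
n=7: can move to 1, which is L ⇒ W
n=8: can move to 2, which is L ⇒ W
n=9: moves to 6(W), 5(W), 3(W); every one is W ⇒ L
n=10: moves to 7(W), 6(W), 4(W); every one is W ⇒ L
n=11: moves to 8(W), 7(W), 5(W); every one is W ⇒ L
n=12: can move to 9, which is L ⇒ W
n=13: can move to 10, which is L ⇒ W
n=14: can move to 11, which is L ⇒ W
n=15: can move to 11, which is L ⇒ W
The losing starting values of n are exactly the entries labelled L in this table (6 of them).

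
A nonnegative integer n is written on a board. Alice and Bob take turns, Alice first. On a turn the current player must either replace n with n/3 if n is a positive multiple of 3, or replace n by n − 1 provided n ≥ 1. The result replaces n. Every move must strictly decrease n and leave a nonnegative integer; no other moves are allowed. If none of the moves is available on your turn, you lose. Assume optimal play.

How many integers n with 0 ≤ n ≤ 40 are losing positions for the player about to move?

Compute win/loss labels from the base case upward. A position with no move is L. Any other position is W if it can reach an L in one move, else L.
n=0: no move → L
n=1: can move to 0, which is L ⇒ W
n=2: the only move is to 1(W), a W ⇒ L
n=3: can move to 2, which is L ⇒ W
n=4: the only move is to 3(W), a W ⇒ L
n=5: can move to 4, which is L ⇒ W
n=6: can move to 2, which is L ⇒ W
n=7: the only move is to 6(W), a W ⇒ L
n=8: can move to 7, which is L ⇒ W
n=9: moves to 3(W), 8(W); every one is W ⇒ L
n=10: can move to 9, which is L ⇒ W
n=11: the only move is to 10(W), a W ⇒ L
n=12: can move to 4, which is L ⇒ W
n=13: the only move is to 12(W), a W ⇒ L
n=14: can move to 13, which is L ⇒ W
n=15: moves to 5(W), 14(W); every one is W ⇒ L
n=16: can move to 15, which is L ⇒ W
n=17: the only move is to 16(W), a W ⇒ L
n=18: can move to 17, which is L ⇒ W
n=19: the only move is to 18(W), a W ⇒ L
n=20: can move to 19, which is L ⇒ W
n=21: can move to 7, which is L ⇒ W
n=22: the only move is to 21(W), a W ⇒ L
n=23: can move to 22, which is L ⇒ W
n=24: moves to 8(W), 23(W); every one is W ⇒ L
n=25: can move to 24, which is L ⇒ W
n=26: the only move is to 25(W), a W ⇒ L
n=27: can move to 9, which is L ⇒ W
n=28: the only move is to 27(W), a W ⇒ L
n=29: can move to 28, which is L ⇒ W
n=30: moves to 10(W), 29(W); every one is W ⇒ L
n=31: can move to 30, which is L ⇒ W
n=32: the only move is to 31(W), a W ⇒ L
n=33: can move to 11, which is L ⇒ W
n=34: the only move is to 33(W), a W ⇒ L
n=35: can move to 34, which is L ⇒ W
n=36: moves to 12(W), 35(W); every one is W ⇒ L
n=37: can move to 36, which is L ⇒ W
n=38: the only move is to 37(W), a W ⇒ L
n=39: can move to 13, which is L ⇒ W
n=40: the only move is to 39(W), a W ⇒ L
L entries with 0 ≤ n ≤ 40: n = 0, 2, 4, 7, 9, 11, 13, 15, 17, 19, 22, 24, 26, 28, 30, 32, 34, 36, 38, 40; that makes 20.

20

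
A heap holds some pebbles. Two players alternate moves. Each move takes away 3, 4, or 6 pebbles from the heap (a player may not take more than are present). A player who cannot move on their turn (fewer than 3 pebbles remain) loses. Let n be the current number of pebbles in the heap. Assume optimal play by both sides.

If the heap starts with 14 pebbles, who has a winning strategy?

Positions with no move are L. A position that does have a move is losing for the player to move precisely when every available move leads to a winning position for the opponent. Fill in the labels:
n=0: no move → L
n=1: no move → L
n=2: no move → L
n=3: reaches L-position 0 → W
n=4: reaches L-position 1 → W
n=5: reaches L-position 2 → W
n=6: reaches L-position 2 → W
n=7: reaches L-position 1 → W
n=8: reaches L-position 2 → W
n=9: only reaches 6(W), 5(W), 3(W), all W → L
n=10: only reaches 7(W), 6(W), 4(W), all W → L
n=11: only reaches 8(W), 7(W), 5(W), all W → L
n=12: reaches L-position 9 → W
n=13: reaches L-position 10 → W
n=14: reaches L-position 11 → W
The starting position 14 is W: the player to move should remove 3, leaving 11, handing over an L position.

The first player wins.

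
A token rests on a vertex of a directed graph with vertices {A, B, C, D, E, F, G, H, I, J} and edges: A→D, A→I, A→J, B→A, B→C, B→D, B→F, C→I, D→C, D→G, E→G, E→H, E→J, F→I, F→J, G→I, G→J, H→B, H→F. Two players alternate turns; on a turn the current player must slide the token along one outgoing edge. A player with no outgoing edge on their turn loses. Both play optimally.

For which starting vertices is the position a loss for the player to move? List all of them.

D, H, I, J

Label each position W (a win for the player to move) or L (a loss). A position with no legal move is L; any other position is W exactly when some move reaches an L, and L when every move reaches a W.
Every edge goes from a vertex to one that appears earlier in the order I, J, G, F, C, D, A, B, H, E, so processing vertices in that order labels each vertex after all of its successors.
I: no outgoing edge → L
J: no outgoing edge → L
G: can move to J, which is L ⇒ W
F: can move to J, which is L ⇒ W
C: can move to I, which is L ⇒ W
D: moves to C(W), G(W); every one is W ⇒ L
A: can move to D, which is L ⇒ W
B: can move to D, which is L ⇒ W
H: moves to B(W), F(W); every one is W ⇒ L
E: can move to H, which is L ⇒ W
The losing starting vertices are exactly the entries labelled L in this table (4 of them).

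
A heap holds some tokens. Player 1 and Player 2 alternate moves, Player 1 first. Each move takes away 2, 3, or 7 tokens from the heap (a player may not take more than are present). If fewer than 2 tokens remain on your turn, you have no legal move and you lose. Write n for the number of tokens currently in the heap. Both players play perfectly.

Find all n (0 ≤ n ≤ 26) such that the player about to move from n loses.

Positions with no move are L. A position that does have a move is losing for the player to move precisely when every available move leads to a winning position for the opponent. Fill in the labels:
n=0: no move → L
n=1: no move → L
n=2: reaches L-position 0 → W
n=3: reaches L-position 1 → W
n=4: reaches L-position 1 → W
n=5: only reaches 3(W), 2(W), all W → L
n=6: only reaches 4(W), 3(W), all W → L
n=7: reaches L-position 5 → W
n=8: reaches L-position 6 → W
n=9: reaches L-position 6 → W
n=10: only reaches 8(W), 7(W), 3(W), all W → L
n=11: only reaches 9(W), 8(W), 4(W), all W → L
n=12: reaches L-position 10 → W
n=13: reaches L-position 11 → W
n=14: reaches L-position 11 → W
n=15: only reaches 13(W), 12(W), 8(W), all W → L
n=16: only reaches 14(W), 13(W), 9(W), all W → L
n=17: reaches L-position 15 → W
n=18: reaches L-position 16 → W
n=19: reaches L-position 16 → W
n=20: only reaches 18(W), 17(W), 13(W), all W → L
n=21: only reaches 19(W), 18(W), 14(W), all W → L
n=22: reaches L-position 20 → W
n=23: reaches L-position 21 → W
n=24: reaches L-position 21 → W
n=25: only reaches 23(W), 22(W), 18(W), all W → L
n=26: only reaches 24(W), 23(W), 19(W), all W → L
The losing starting values of n are exactly the entries labelled L in this table (12 of them).

0, 1, 5, 6, 10, 11, 15, 16, 20, 21, 25, 26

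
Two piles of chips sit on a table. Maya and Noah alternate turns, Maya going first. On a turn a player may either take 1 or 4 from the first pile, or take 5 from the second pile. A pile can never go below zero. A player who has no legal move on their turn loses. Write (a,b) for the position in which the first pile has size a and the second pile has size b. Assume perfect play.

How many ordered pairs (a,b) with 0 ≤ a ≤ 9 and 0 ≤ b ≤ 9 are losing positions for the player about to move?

Label each position W (a win for the player to move) or L (a loss). A position with no legal move is L; any other position is W exactly when some move reaches an L, and L when every move reaches a W.
Every move lowers a or b (never raises either), so fill the grid row by row in increasing a, and left to right within a row: each cell's successors are then already labelled.
      b=0  b=1  b=2  b=3  b=4  b=5  b=6  b=7  b=8  b=9
a=0:    L    L    L    L    L    W    W    W    W    W
a=1:    W    W    W    W    W    L    L    L    L    L
a=2:    L    L    L    L    L    W    W    W    W    W
a=3:    W    W    W    W    W    L    L    L    L    L
a=4:    W    W    W    W    W    W    W    W    W    W
a=5:    L    L    L    L    L    W    W    W    W    W
a=6:    W    W    W    W    W    L    L    L    L    L
a=7:    L    L    L    L    L    W    W    W    W    W
a=8:    W    W    W    W    W    L    L    L    L    L
a=9:    W    W    W    W    W    W    W    W    W    W
Cells with no legal move (terminal, hence L): (0,0), (0,1), (0,2), (0,3), (0,4).
The remaining L cells, each justified by listing all of its moves:
(1,5): →(0,5)(W), (1,0)(W) — all W, so L
(1,6): →(0,6)(W), (1,1)(W) — all W, so L
(1,7): →(0,7)(W), (1,2)(W) — all W, so L
(1,8): →(0,8)(W), (1,3)(W) — all W, so L
(1,9): →(0,9)(W), (1,4)(W) — all W, so L
(2,0): →(1,0)(W) only, which is W, so L
(2,1): →(1,1)(W) only, which is W, so L
(2,2): →(1,2)(W) only, which is W, so L
(2,3): →(1,3)(W) only, which is W, so L
(2,4): →(1,4)(W) only, which is W, so L
(3,5): →(2,5)(W), (3,0)(W) — all W, so L
(3,6): →(2,6)(W), (3,1)(W) — all W, so L
(3,7): →(2,7)(W), (3,2)(W) — all W, so L
(3,8): →(2,8)(W), (3,3)(W) — all W, so L
(3,9): →(2,9)(W), (3,4)(W) — all W, so L
(5,0): →(4,0)(W), (1,0)(W) — all W, so L
(5,1): →(4,1)(W), (1,1)(W) — all W, so L
(5,2): →(4,2)(W), (1,2)(W) — all W, so L
(5,3): →(4,3)(W), (1,3)(W) — all W, so L
(5,4): →(4,4)(W), (1,4)(W) — all W, so L
(6,5): →(5,5)(W), (2,5)(W), (6,0)(W) — all W, so L
(6,6): →(5,6)(W), (2,6)(W), (6,1)(W) — all W, so L
(6,7): →(5,7)(W), (2,7)(W), (6,2)(W) — all W, so L
(6,8): →(5,8)(W), (2,8)(W), (6,3)(W) — all W, so L
(6,9): →(5,9)(W), (2,9)(W), (6,4)(W) — all W, so L
(7,0): →(6,0)(W), (3,0)(W) — all W, so L
(7,1): →(6,1)(W), (3,1)(W) — all W, so L
(7,2): →(6,2)(W), (3,2)(W) — all W, so L
(7,3): →(6,3)(W), (3,3)(W) — all W, so L
(7,4): →(6,4)(W), (3,4)(W) — all W, so L
(8,5): →(7,5)(W), (4,5)(W), (8,0)(W) — all W, so L
(8,6): →(7,6)(W), (4,6)(W), (8,1)(W) — all W, so L
(8,7): →(7,7)(W), (4,7)(W), (8,2)(W) — all W, so L
(8,8): →(7,8)(W), (4,8)(W), (8,3)(W) — all W, so L
(8,9): →(7,9)(W), (4,9)(W), (8,4)(W) — all W, so L
Every other cell has at least one move into one of the L cells above, so it is W.
L cells per row: a=0: 5, a=1: 5, a=2: 5, a=3: 5, a=4: 0, a=5: 5, a=6: 5, a=7: 5, a=8: 5, a=9: 0; total 40.

40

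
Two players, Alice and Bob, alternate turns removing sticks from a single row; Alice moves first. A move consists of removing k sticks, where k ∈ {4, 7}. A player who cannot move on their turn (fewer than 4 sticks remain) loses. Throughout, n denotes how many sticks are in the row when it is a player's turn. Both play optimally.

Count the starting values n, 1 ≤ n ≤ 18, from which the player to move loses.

Label each position W (a win for the player to move) or L (a loss). A position with no legal move is L; any other position is W exactly when some move reaches an L, and L when every move reaches a W.
n=0: no move → L
n=1: no move → L
n=2: no move → L
n=3: no move → L
n=4: reaches L-position 0 → W
n=5: reaches L-position 1 → W
n=6: reaches L-position 2 → W
n=7: reaches L-position 3 → W
n=8: reaches L-position 1 → W
n=9: reaches L-position 2 → W
n=10: reaches L-position 3 → W
n=11: only reaches 7(W), 4(W), all W → L
n=12: only reaches 8(W), 5(W), all W → L
n=13: only reaches 9(W), 6(W), all W → L
n=14: only reaches 10(W), 7(W), all W → L
n=15: reaches L-position 11 → W
n=16: reaches L-position 12 → W
n=17: reaches L-position 13 → W
n=18: reaches L-position 14 → W
L entries with 1 ≤ n ≤ 18 (n=0 is outside the asked range and is not counted): n = 1, 2, 3, 11, 12, 13, 14; that makes 7.

7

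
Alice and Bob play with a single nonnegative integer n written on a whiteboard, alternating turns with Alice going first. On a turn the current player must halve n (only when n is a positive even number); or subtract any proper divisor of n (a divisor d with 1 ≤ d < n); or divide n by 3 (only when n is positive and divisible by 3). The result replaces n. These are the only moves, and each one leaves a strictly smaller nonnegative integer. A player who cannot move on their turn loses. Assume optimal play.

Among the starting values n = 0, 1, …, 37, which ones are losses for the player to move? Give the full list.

Compute win/loss labels from the base case upward. A position with no move is L. Any other position is W if it can reach an L in one move, else L.
n=0: no move → L
n=1: no move → L
n=2: can move to 1, which is L ⇒ W
n=3: can move to 1, which is L ⇒ W
n=4: moves to 2(W), 3(W); every one is W ⇒ L
n=5: can move to 4, which is L ⇒ W
n=6: can move to 4, which is L ⇒ W
n=7: the only move is to 6(W), a W ⇒ L
n=8: can move to 4, which is L ⇒ W
n=9: moves to 3(W), 6(W), 8(W); every one is W ⇒ L
n=10: can move to 9, which is L ⇒ W
n=11: the only move is to 10(W), a W ⇒ L
n=12: can move to 4, which is L ⇒ W
n=13: the only move is to 12(W), a W ⇒ L
n=14: can move to 7, which is L ⇒ W
n=15: moves to 5(W), 10(W), 12(W), 14(W); every one is W ⇒ L
n=16: can move to 15, which is L ⇒ W
n=17: the only move is to 16(W), a W ⇒ L
n=18: can move to 9, which is L ⇒ W
n=19: the only move is to 18(W), a W ⇒ L
n=20: can move to 15, which is L ⇒ W
n=21: can move to 7, which is L ⇒ W
n=22: can move to 11, which is L ⇒ W
n=23: the only move is to 22(W), a W ⇒ L
n=24: can move to 23, which is L ⇒ W
n=25: moves to 20(W), 24(W); every one is W ⇒ L
n=26: can move to 13, which is L ⇒ W
n=27: can move to 9, which is L ⇒ W
n=28: moves to 14(W), 21(W), 24(W), 26(W), 27(W); every one is W ⇒ L
n=29: can move to 28, which is L ⇒ W
n=30: can move to 15, which is L ⇒ W
n=31: the only move is to 30(W), a W ⇒ L
n=32: can move to 28, which is L ⇒ W
n=33: can move to 11, which is L ⇒ W
n=34: can move to 17, which is L ⇒ W
n=35: can move to 28, which is L ⇒ W
n=36: moves to 12(W), 18(W), 24(W), 27(W), 30(W), 32(W), 33(W), 34(W), 35(W); every one is W ⇒ L
n=37: can move to 36, which is L ⇒ W
Reading off the rows marked L gives the requested list; there are 15 such values of n.

0, 1, 4, 7, 9, 11, 13, 15, 17, 19, 23, 25, 28, 31, 36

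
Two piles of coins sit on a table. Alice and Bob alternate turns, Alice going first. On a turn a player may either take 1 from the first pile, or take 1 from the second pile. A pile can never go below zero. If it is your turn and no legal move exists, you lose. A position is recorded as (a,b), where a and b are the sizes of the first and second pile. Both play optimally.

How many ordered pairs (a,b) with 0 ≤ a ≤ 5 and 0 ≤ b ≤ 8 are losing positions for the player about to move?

Build the W/L table. Terminal = L. A non-terminal position is W if it has a move to some L; otherwise it is L.
Every move lowers a or b (never raises either), so fill the grid row by row in increasing a, and left to right within a row: each cell's successors are then already labelled.
      b=0  b=1  b=2  b=3  b=4  b=5  b=6  b=7  b=8
a=0:    L    W    L    W    L    W    L    W    L
a=1:    W    L    W    L    W    L    W    L    W
a=2:    L    W    L    W    L    W    L    W    L
a=3:    W    L    W    L    W    L    W    L    W
a=4:    L    W    L    W    L    W    L    W    L
a=5:    W    L    W    L    W    L    W    L    W
Cells with no legal move (terminal, hence L): (0,0).
The remaining L cells, each justified by listing all of its moves:
(0,2): the only move is to (0,1)(W), a W ⇒ L
(0,4): the only move is to (0,3)(W), a W ⇒ L
(0,6): the only move is to (0,5)(W), a W ⇒ L
(0,8): the only move is to (0,7)(W), a W ⇒ L
(1,1): moves to (0,1)(W), (1,0)(W); every one is W ⇒ L
(1,3): moves to (0,3)(W), (1,2)(W); every one is W ⇒ L
(1,5): moves to (0,5)(W), (1,4)(W); every one is W ⇒ L
(1,7): moves to (0,7)(W), (1,6)(W); every one is W ⇒ L
(2,0): the only move is to (1,0)(W), a W ⇒ L
(2,2): moves to (1,2)(W), (2,1)(W); every one is W ⇒ L
(2,4): moves to (1,4)(W), (2,3)(W); every one is W ⇒ L
(2,6): moves to (1,6)(W), (2,5)(W); every one is W ⇒ L
(2,8): moves to (1,8)(W), (2,7)(W); every one is W ⇒ L
(3,1): moves to (2,1)(W), (3,0)(W); every one is W ⇒ L
(3,3): moves to (2,3)(W), (3,2)(W); every one is W ⇒ L
(3,5): moves to (2,5)(W), (3,4)(W); every one is W ⇒ L
(3,7): moves to (2,7)(W), (3,6)(W); every one is W ⇒ L
(4,0): the only move is to (3,0)(W), a W ⇒ L
(4,2): moves to (3,2)(W), (4,1)(W); every one is W ⇒ L
(4,4): moves to (3,4)(W), (4,3)(W); every one is W ⇒ L
(4,6): moves to (3,6)(W), (4,5)(W); every one is W ⇒ L
(4,8): moves to (3,8)(W), (4,7)(W); every one is W ⇒ L
(5,1): moves to (4,1)(W), (5,0)(W); every one is W ⇒ L
(5,3): moves to (4,3)(W), (5,2)(W); every one is W ⇒ L
(5,5): moves to (4,5)(W), (5,4)(W); every one is W ⇒ L
(5,7): moves to (4,7)(W), (5,6)(W); every one is W ⇒ L
Every other cell has at least one move into one of the L cells above, so it is W.
L cells per row: a=0: 5, a=1: 4, a=2: 5, a=3: 4, a=4: 5, a=5: 4; total 27.

27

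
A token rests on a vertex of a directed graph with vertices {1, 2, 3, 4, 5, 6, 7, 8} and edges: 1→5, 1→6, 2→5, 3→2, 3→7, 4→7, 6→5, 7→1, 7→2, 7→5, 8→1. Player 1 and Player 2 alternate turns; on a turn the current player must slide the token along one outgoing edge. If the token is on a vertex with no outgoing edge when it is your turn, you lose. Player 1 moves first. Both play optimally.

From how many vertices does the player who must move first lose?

4

Use the standard recursion: the mover loses at a terminal position; elsewhere, the mover wins exactly when some move hands the opponent an L position.
Every edge goes from a vertex to one that appears earlier in the order 5, 6, 2, 1, 8, 7, 3, 4, so processing vertices in that order labels each vertex after all of its successors.
5: no outgoing edge → L
6: W (go to 5, an L position)
2: W (go to 5, an L position)
1: W (go to 5, an L position)
8: L (sole option 1(W) is W)
7: W (go to 5, an L position)
3: L (options 7(W), 2(W) are all W)
4: L (sole option 7(W) is W)
The L vertices are 3, 4, 5, 8; that is 4 in all.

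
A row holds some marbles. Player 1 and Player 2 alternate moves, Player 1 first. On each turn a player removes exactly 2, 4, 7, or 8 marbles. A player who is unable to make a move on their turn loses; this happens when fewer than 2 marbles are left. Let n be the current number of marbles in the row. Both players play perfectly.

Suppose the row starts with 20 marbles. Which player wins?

Work bottom-up. With no move the player to move loses. Otherwise the position is W if at least one move leads to an L position for the opponent, and L if every move leads to a W.
n=0: no move → L
n=1: no move → L
n=2: W (go to 0, an L position)
n=3: W (go to 1, an L position)
n=4: W (go to 0, an L position)
n=5: W (go to 1, an L position)
n=6: L (options 4(W), 2(W) are all W)
n=7: W (go to 0, an L position)
n=8: W (go to 6, an L position)
n=9: W (go to 1, an L position)
n=10: W (go to 6, an L position)
n=11: L (options 9(W), 7(W), 4(W), 3(W) are all W)
n=12: L (options 10(W), 8(W), 5(W), 4(W) are all W)
n=13: W (go to 11, an L position)
n=14: W (go to 12, an L position)
n=15: W (go to 11, an L position)
n=16: W (go to 12, an L position)
n=17: L (options 15(W), 13(W), 10(W), 9(W) are all W)
n=18: W (go to 11, an L position)
n=19: W (go to 17, an L position)
n=20: W (go to 12, an L position)
From 20 Player 1 can remove 8, leaving 12, reaching an L position.

Player 1 wins.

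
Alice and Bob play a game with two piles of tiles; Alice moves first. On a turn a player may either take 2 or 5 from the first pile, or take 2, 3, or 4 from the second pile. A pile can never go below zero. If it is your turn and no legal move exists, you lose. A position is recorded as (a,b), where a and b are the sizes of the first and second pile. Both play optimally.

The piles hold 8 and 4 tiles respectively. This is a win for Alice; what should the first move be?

Work bottom-up. With no move the player to move loses. Otherwise the position is W if at least one move leads to an L position for the opponent, and L if every move leads to a W.
No move ever increases a pile, so every position that can arise here has a ≤ 8 and b ≤ 4; it is enough to label the cells with 0 ≤ a ≤ 8 and 0 ≤ b ≤ 4.
Every move lowers a or b (never raises either), so fill the grid row by row in increasing a, and left to right within a row: each cell's successors are then already labelled.
      b=0  b=1  b=2  b=3  b=4
a=0:    L    L    W    W    W
a=1:    L    L    W    W    W
a=2:    W    W    L    L    W
a=3:    W    W    L    L    W
a=4:    L    L    W    W    W
a=5:    W    W    W    W    L
a=6:    W    W    L    L    W
a=7:    L    L    W    W    W
a=8:    L    L    W    W    W
Cells with no legal move (terminal, hence L): (0,0), (0,1), (1,0), (1,1).
The remaining L cells, each justified by listing all of its moves:
(2,2): →(0,2)(W), (2,0)(W) — all W, so L
(2,3): →(0,3)(W), (2,1)(W), (2,0)(W) — all W, so L
(3,2): →(1,2)(W), (3,0)(W) — all W, so L
(3,3): →(1,3)(W), (3,1)(W), (3,0)(W) — all W, so L
(4,0): →(2,0)(W) only, which is W, so L
(4,1): →(2,1)(W) only, which is W, so L
(5,4): →(3,4)(W), (0,4)(W), (5,2)(W), (5,1)(W), (5,0)(W) — all W, so L
(6,2): →(4,2)(W), (1,2)(W), (6,0)(W) — all W, so L
(6,3): →(4,3)(W), (1,3)(W), (6,1)(W), (6,0)(W) — all W, so L
(7,0): →(5,0)(W), (2,0)(W) — all W, so L
(7,1): →(5,1)(W), (2,1)(W) — all W, so L
(8,0): →(6,0)(W), (3,0)(W) — all W, so L
(8,1): →(6,1)(W), (3,1)(W) — all W, so L
Every other cell has at least one move into one of the L cells above, so it is W.
From (8,4), the L positions reachable in one move are: (8,1), (8,0). Any move reaching one of these is winning.

Move to (8,1).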